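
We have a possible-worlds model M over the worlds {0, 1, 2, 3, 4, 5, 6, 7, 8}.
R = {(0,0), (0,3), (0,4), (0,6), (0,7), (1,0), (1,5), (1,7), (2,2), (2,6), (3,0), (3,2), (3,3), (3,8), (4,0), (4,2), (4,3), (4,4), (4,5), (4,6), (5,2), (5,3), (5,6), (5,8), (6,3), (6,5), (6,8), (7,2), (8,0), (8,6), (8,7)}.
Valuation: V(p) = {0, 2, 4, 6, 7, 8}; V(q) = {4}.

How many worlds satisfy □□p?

1

Let φ = □□p. Evaluate φ at each world:
  0 (successors {0, 3, 4, 6, 7}): φ is false.
  1 (successors {0, 5, 7}): φ is false.
  2 (successors {2, 6}): φ is false.
  3 (successors {0, 2, 3, 8}): φ is false.
  4 (successors {0, 2, 3, 4, 5, 6}): φ is false.
  5 (successors {2, 3, 6, 8}): φ is false.
  6 (successors {3, 5, 8}): φ is false.
  7 (successors {2}): φ is true.
  8 (successors {0, 6, 7}): φ is false.
For instance, at 5:
  At 5: □□p requires □p at every successor {2, 3, 6, 8}.
    □p fails at 3, so □□p is false at 5.
      At 3: □p requires p at every successor {0, 2, 3, 8}.
        p fails at 3, so □p is false at 3.
Satisfying worlds: {7}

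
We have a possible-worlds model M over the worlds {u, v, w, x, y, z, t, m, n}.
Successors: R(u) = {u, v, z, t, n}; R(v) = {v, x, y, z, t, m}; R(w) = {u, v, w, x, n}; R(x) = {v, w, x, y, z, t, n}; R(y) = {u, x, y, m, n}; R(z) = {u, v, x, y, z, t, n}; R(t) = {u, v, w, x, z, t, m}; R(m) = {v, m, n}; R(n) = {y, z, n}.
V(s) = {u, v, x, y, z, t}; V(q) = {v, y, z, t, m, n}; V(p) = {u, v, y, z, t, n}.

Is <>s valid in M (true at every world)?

Yes

Recall that <>ψ holds at a world iff ψ holds at some accessible world.
Let φ = <>s. Evaluate φ at each world:
  u (successors {u, v, z, t, n}): φ is true.
  v (successors {v, x, y, z, t, m}): φ is true.
  w (successors {u, v, w, x, n}): φ is true.
  x (successors {v, w, x, y, z, t, n}): φ is true.
  y (successors {u, x, y, m, n}): φ is true.
  z (successors {u, v, x, y, z, t, n}): φ is true.
  t (successors {u, v, w, x, z, t, m}): φ is true.
  m (successors {v, m, n}): φ is true.
  n (successors {y, z, n}): φ is true.
For instance, at x:
  At x: <>s requires s at some successor in {v, w, x, y, z, t, n}.
    s holds at v, so <>s is true at x.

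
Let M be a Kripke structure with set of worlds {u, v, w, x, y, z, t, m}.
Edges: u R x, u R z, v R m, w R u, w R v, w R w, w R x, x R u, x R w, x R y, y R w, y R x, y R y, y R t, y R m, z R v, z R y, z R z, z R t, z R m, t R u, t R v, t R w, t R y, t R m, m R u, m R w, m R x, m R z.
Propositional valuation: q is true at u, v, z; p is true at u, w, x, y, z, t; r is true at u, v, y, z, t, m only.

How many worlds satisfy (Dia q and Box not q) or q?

3

Let φ = (Dia q and Box not q) or q. Evaluate φ at each world:
  u (successors {x, z}): φ is true.
  v (successors {m}): φ is true.
  w (successors {u, v, w, x}): φ is false.
  x (successors {u, w, y}): φ is false.
  y (successors {w, x, y, t, m}): φ is false.
  z (successors {v, y, z, t, m}): φ is true.
  t (successors {u, v, w, y, m}): φ is false.
  m (successors {u, w, x, z}): φ is false.
For instance, at y:
  At y: Dia q and Box not q is false, q is false, so (Dia q and Box not q) or q is false.
    At y: Dia q is false, Box not q is true, so Dia q and Box not q is false.
      At y: Dia q requires q at some successor in {w, x, y, t, m}.
        At w: q is false.
        At x: q is false.
        At y: q is false.
        At t: q is false.
        At m: q is false.
      So Dia q is false at y.
      At y: Box not q requires not q at every successor {w, x, y, t, m}.
        At w: not q is true.
        At x: not q is true.
        At y: not q is true.
        At t: not q is true.
        At m: not q is true.
      So Box not q is true at y.
Satisfying worlds: {u, v, z}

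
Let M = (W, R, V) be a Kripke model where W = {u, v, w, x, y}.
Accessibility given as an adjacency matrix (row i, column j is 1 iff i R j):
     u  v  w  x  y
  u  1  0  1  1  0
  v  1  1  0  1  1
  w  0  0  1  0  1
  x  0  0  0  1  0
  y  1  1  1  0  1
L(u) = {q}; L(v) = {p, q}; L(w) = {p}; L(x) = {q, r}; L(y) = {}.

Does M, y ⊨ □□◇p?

Recall that □ψ holds at a world iff ψ holds at every accessible world, and ◇ψ holds iff ψ holds at some accessible world.
At y: □□◇p requires □◇p at every successor {u, v, w, y}.
  □◇p fails at u, so □□◇p is false at y.
    At u: □◇p requires ◇p at every successor {u, w, x}.
      ◇p fails at x, so □◇p is false at u.

No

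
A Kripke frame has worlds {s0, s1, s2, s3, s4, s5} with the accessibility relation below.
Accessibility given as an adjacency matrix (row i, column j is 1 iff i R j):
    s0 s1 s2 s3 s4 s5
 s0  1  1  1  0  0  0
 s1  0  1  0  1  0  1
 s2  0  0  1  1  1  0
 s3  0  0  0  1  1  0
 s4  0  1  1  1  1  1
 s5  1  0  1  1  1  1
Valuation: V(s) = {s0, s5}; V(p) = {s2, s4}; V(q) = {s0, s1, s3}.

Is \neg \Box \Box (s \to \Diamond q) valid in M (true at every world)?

No

Let φ = \neg \Box \Box (s \to \Diamond q). Evaluate φ at each world:
  s0 (successors {s0, s1, s2}): φ is false.
  s1 (successors {s1, s3, s5}): φ is false.
  s2 (successors {s2, s3, s4}): φ is false.
  s3 (successors {s3, s4}): φ is false.
  s4 (successors {s1, s2, s3, s4, s5}): φ is false.
  s5 (successors {s0, s2, s3, s4, s5}): φ is false.
Detail at s0 (counterexample):
  At s0: \Box \Box (s \to \Diamond q) is true, so \neg \Box \Box (s \to \Diamond q) is false.
    At s0: \Box \Box (s \to \Diamond q) requires \Box (s \to \Diamond q) at every successor {s0, s1, s2}.
      At s0: \Box (s \to \Diamond q) is true.
      At s1: \Box (s \to \Diamond q) is true.
      At s2: \Box (s \to \Diamond q) is true.
    So \Box \Box (s \to \Diamond q) is true at s0.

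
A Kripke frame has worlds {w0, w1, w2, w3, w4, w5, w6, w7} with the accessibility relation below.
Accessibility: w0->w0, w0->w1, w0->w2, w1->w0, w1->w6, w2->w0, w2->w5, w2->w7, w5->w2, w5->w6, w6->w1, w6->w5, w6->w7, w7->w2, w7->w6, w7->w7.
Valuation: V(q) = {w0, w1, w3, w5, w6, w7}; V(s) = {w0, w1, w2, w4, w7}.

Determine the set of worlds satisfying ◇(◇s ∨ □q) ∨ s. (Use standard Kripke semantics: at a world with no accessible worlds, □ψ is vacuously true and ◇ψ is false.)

Let φ = ◇(◇s ∨ □q) ∨ s. Evaluate φ at each world:
  w0 (successors {w0, w1, w2}): φ is true.
  w1 (successors {w0, w6}): φ is true.
  w2 (successors {w0, w5, w7}): φ is true.
  w3 (successors ∅): φ is false.
  w4 (successors ∅): φ is true.
  w5 (successors {w2, w6}): φ is true.
  w6 (successors {w1, w5, w7}): φ is true.
  w7 (successors {w2, w6, w7}): φ is true.
For instance, at w0:
  At w0: ◇(◇s ∨ □q) is true, s is true, so ◇(◇s ∨ □q) ∨ s is true.
    At w0: ◇(◇s ∨ □q) requires ◇s ∨ □q at some successor in {w0, w1, w2}.
      ◇s ∨ □q holds at w0, so ◇(◇s ∨ □q) is true at w0.
Satisfying worlds: {w0, w1, w2, w4, w5, w6, w7}

w0, w1, w2, w4, w5, w6, w7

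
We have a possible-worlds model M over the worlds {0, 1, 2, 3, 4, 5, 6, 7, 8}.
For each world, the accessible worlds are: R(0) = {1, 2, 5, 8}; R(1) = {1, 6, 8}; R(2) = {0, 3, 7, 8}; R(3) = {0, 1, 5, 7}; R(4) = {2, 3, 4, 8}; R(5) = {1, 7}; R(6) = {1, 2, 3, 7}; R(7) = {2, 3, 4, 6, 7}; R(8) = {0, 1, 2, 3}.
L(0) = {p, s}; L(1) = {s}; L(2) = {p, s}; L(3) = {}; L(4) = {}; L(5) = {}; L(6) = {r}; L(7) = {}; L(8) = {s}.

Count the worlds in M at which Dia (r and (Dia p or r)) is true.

2

Let φ = Dia (r and (Dia p or r)). Evaluate φ at each world:
  0 (successors {1, 2, 5, 8}): φ is false.
  1 (successors {1, 6, 8}): φ is true.
  2 (successors {0, 3, 7, 8}): φ is false.
  3 (successors {0, 1, 5, 7}): φ is false.
  4 (successors {2, 3, 4, 8}): φ is false.
  5 (successors {1, 7}): φ is false.
  6 (successors {1, 2, 3, 7}): φ is false.
  7 (successors {2, 3, 4, 6, 7}): φ is true.
  8 (successors {0, 1, 2, 3}): φ is false.
For instance, at 0:
  At 0: Dia (r and (Dia p or r)) requires r and (Dia p or r) at some successor in {1, 2, 5, 8}.
    At 1: r and (Dia p or r) is false.
    At 2: r and (Dia p or r) is false.
    At 5: r and (Dia p or r) is false.
    At 8: r and (Dia p or r) is false.
  So Dia (r and (Dia p or r)) is false at 0.
Satisfying worlds: {1, 7}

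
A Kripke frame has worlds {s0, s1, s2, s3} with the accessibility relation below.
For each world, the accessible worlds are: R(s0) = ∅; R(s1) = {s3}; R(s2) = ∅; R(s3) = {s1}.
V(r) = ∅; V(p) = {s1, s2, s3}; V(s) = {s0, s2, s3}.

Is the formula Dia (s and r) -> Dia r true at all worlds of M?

Recall that Dia ψ holds at a world iff ψ holds at some accessible world.
Let φ = Dia (s and r) -> Dia r. Evaluate φ at each world:
  s0 (successors ∅): φ is true.
  s1 (successors {s3}): φ is true.
  s2 (successors ∅): φ is true.
  s3 (successors {s1}): φ is true.
For instance, at s3:
  At s3: Dia (s and r) is false, Dia r is false, so Dia (s and r) -> Dia r is true.
    At s3: Dia (s and r) requires s and r at some successor in {s1}.
      At s1: s and r is false.
    So Dia (s and r) is false at s3.
    At s3: Dia r requires r at some successor in {s1}.
      At s1: r is false.
    So Dia r is false at s3.

Yes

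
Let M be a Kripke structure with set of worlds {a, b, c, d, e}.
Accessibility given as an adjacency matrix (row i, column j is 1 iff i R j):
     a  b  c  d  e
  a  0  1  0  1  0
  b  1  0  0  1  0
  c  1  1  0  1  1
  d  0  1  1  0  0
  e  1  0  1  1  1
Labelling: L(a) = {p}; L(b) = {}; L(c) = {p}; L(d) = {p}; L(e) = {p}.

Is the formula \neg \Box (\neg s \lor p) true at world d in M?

No

At d: \Box (\neg s \lor p) is true, so \neg \Box (\neg s \lor p) is false.
  At d: \Box (\neg s \lor p) requires \neg s \lor p at every successor {b, c}.
    At b: \neg s \lor p is true.
    At c: \neg s \lor p is true.
  So \Box (\neg s \lor p) is true at d.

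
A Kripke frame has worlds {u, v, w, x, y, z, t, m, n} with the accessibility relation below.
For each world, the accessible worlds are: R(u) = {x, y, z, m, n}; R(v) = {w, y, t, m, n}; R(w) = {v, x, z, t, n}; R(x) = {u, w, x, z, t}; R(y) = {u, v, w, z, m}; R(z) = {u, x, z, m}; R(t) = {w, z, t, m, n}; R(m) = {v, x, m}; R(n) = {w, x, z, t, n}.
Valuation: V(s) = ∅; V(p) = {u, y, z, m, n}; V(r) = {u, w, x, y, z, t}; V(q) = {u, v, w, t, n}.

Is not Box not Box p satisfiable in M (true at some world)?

Recall that Box ψ holds at a world iff ψ holds at every accessible world, and Dia ψ holds iff ψ holds at some accessible world.
Let φ = not Box not Box p. Evaluate φ at each world:
  u (successors {x, y, z, m, n}): φ is false.
  v (successors {w, y, t, m, n}): φ is false.
  w (successors {v, x, z, t, n}): φ is false.
  x (successors {u, w, x, z, t}): φ is false.
  y (successors {u, v, w, z, m}): φ is false.
  z (successors {u, x, z, m}): φ is false.
  t (successors {w, z, t, m, n}): φ is false.
  m (successors {v, x, m}): φ is false.
  n (successors {w, x, z, t, n}): φ is false.
For instance, at n:
  At n: Box not Box p is true, so not Box not Box p is false.
    At n: Box not Box p requires not Box p at every successor {w, x, z, t, n}.
      At w: not Box p is true.
      At x: not Box p is true.
      At z: not Box p is true.
      At t: not Box p is true.
      At n: not Box p is true.
    So Box not Box p is true at n.

No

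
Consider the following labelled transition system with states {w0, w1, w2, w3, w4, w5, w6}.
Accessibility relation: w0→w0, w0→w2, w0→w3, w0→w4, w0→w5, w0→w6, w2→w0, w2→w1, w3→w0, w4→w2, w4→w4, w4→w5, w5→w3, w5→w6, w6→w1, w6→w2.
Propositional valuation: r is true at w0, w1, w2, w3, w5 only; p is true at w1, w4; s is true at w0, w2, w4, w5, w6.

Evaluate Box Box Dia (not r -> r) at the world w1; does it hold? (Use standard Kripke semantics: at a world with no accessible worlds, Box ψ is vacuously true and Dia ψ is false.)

Yes

At w1: no accessible worlds, so Box Box Dia (not r -> r) holds vacuously.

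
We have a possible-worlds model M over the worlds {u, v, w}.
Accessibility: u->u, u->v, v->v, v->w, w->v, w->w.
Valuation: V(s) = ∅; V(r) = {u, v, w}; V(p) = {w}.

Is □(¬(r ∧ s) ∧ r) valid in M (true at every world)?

Let φ = □(¬(r ∧ s) ∧ r). Evaluate φ at each world:
  u (successors {u, v}): φ is true.
  v (successors {v, w}): φ is true.
  w (successors {v, w}): φ is true.
For instance, at u:
  At u: □(¬(r ∧ s) ∧ r) requires ¬(r ∧ s) ∧ r at every successor {u, v}.
    At u: ¬(r ∧ s) ∧ r is true.
    At v: ¬(r ∧ s) ∧ r is true.
  So □(¬(r ∧ s) ∧ r) is true at u.

Yes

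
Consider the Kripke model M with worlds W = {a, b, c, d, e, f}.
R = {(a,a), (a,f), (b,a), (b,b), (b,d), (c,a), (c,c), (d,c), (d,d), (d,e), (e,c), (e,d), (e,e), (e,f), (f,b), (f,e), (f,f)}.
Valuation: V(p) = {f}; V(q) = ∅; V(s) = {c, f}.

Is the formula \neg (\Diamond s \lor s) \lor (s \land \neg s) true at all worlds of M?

No

Let φ = \neg (\Diamond s \lor s) \lor (s \land \neg s). Evaluate φ at each world:
  a (successors {a, f}): φ is false.
  b (successors {a, b, d}): φ is true.
  c (successors {a, c}): φ is false.
  d (successors {c, d, e}): φ is false.
  e (successors {c, d, e, f}): φ is false.
  f (successors {b, e, f}): φ is false.
Detail at a (counterexample):
  At a: \neg (\Diamond s \lor s) is false, s \land \neg s is false, so \neg (\Diamond s \lor s) \lor (s \land \neg s) is false.
    At a: \Diamond s \lor s is true, so \neg (\Diamond s \lor s) is false.
      At a: \Diamond s is true, s is false, so \Diamond s \lor s is true.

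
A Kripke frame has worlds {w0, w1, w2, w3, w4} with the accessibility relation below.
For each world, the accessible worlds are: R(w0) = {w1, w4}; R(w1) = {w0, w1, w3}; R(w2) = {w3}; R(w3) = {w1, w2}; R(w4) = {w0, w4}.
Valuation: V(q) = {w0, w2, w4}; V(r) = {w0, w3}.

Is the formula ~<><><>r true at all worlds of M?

No

Let φ = ~<><><>r. Evaluate φ at each world:
  w0 (successors {w1, w4}): φ is false.
  w1 (successors {w0, w1, w3}): φ is false.
  w2 (successors {w3}): φ is false.
  w3 (successors {w1, w2}): φ is false.
  w4 (successors {w0, w4}): φ is false.
Detail at w0 (counterexample):
  At w0: <><><>r is true, so ~<><><>r is false.
    At w0: <><><>r requires <><>r at some successor in {w1, w4}.
      <><>r holds at w1, so <><><>r is true at w0.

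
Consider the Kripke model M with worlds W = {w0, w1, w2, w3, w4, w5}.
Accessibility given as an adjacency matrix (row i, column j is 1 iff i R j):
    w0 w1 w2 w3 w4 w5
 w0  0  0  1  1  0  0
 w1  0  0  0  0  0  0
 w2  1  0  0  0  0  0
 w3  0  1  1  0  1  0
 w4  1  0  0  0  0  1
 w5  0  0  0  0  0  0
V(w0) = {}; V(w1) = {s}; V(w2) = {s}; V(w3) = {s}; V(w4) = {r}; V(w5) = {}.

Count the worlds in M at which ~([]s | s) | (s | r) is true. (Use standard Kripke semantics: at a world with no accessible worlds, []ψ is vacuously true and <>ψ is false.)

4

Let φ = ~([]s | s) | (s | r). Evaluate φ at each world:
  w0 (successors {w2, w3}): φ is false.
  w1 (successors ∅): φ is true.
  w2 (successors {w0}): φ is true.
  w3 (successors {w1, w2, w4}): φ is true.
  w4 (successors {w0, w5}): φ is true.
  w5 (successors ∅): φ is false.
For instance, at w0:
  At w0: ~([]s | s) is false, s | r is false, so ~([]s | s) | (s | r) is false.
    At w0: []s | s is true, so ~([]s | s) is false.
      At w0: []s is true, s is false, so []s | s is true.
Satisfying worlds: {w1, w2, w3, w4}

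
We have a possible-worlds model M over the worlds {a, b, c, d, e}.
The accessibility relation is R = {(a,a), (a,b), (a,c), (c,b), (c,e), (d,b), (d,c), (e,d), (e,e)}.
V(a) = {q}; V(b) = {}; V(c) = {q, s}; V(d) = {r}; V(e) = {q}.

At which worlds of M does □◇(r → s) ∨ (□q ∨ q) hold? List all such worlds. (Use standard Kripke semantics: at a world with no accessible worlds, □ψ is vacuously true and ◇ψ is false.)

Let φ = □◇(r → s) ∨ (□q ∨ q). Evaluate φ at each world:
  a (successors {a, b, c}): φ is true.
  b (successors ∅): φ is true.
  c (successors {b, e}): φ is true.
  d (successors {b, c}): φ is false.
  e (successors {d, e}): φ is true.
For instance, at d:
  At d: □◇(r → s) is false, □q ∨ q is false, so □◇(r → s) ∨ (□q ∨ q) is false.
    At d: □◇(r → s) requires ◇(r → s) at every successor {b, c}.
      ◇(r → s) fails at b, so □◇(r → s) is false at d.
    At d: □q is false, q is false, so □q ∨ q is false.
      At d: □q requires q at every successor {b, c}.
        q fails at b, so □q is false at d.
Satisfying worlds: {a, b, c, e}

a, b, c, e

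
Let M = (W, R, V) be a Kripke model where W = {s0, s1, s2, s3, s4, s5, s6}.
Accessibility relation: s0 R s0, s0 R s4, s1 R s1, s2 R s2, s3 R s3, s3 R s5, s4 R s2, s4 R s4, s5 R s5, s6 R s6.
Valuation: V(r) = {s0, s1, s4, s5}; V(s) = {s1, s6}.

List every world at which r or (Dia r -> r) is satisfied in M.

Recall that Dia ψ holds at a world iff ψ holds at some accessible world.
Let φ = r or (Dia r -> r). Evaluate φ at each world:
  s0 (successors {s0, s4}): φ is true.
  s1 (successors {s1}): φ is true.
  s2 (successors {s2}): φ is true.
  s3 (successors {s3, s5}): φ is false.
  s4 (successors {s2, s4}): φ is true.
  s5 (successors {s5}): φ is true.
  s6 (successors {s6}): φ is true.
For instance, at s3:
  At s3: r is false, Dia r -> r is false, so r or (Dia r -> r) is false.
    At s3: Dia r is true, r is false, so Dia r -> r is false.
      At s3: Dia r requires r at some successor in {s3, s5}.
        r holds at s5, so Dia r is true at s3.
Satisfying worlds: {s0, s1, s2, s4, s5, s6}

s0, s1, s2, s4, s5, s6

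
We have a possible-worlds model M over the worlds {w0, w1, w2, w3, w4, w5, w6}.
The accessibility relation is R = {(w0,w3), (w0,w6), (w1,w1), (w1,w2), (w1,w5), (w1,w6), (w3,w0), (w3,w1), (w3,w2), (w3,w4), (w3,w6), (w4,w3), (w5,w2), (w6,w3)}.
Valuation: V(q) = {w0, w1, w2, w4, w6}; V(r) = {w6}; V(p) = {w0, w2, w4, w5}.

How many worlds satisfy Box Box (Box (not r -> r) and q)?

2

Recall that Box ψ holds at a world iff ψ holds at every accessible world, and Dia ψ holds iff ψ holds at some accessible world.
Let φ = Box Box (Box (not r -> r) and q). Evaluate φ at each world:
  w0 (successors {w3, w6}): φ is false.
  w1 (successors {w1, w2, w5, w6}): φ is false.
  w2 (successors ∅): φ is true.
  w3 (successors {w0, w1, w2, w4, w6}): φ is false.
  w4 (successors {w3}): φ is false.
  w5 (successors {w2}): φ is true.
  w6 (successors {w3}): φ is false.
For instance, at w5:
  At w5: Box Box (Box (not r -> r) and q) requires Box (Box (not r -> r) and q) at every successor {w2}.
      At w2: no accessible worlds, so Box (Box (not r -> r) and q) holds vacuously.
  So Box Box (Box (not r -> r) and q) is true at w5.
Satisfying worlds: {w2, w5}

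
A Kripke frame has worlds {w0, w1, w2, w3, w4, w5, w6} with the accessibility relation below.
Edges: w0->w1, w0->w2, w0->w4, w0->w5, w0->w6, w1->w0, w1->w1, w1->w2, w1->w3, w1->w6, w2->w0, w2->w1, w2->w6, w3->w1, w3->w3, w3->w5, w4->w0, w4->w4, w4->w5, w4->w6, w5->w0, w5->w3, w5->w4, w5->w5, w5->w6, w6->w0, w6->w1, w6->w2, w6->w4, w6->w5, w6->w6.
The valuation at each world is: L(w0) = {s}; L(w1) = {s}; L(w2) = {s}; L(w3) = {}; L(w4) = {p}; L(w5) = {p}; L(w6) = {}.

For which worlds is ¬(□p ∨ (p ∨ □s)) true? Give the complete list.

w0, w1, w2, w3, w6

Let φ = ¬(□p ∨ (p ∨ □s)). Evaluate φ at each world:
  w0 (successors {w1, w2, w4, w5, w6}): φ is true.
  w1 (successors {w0, w1, w2, w3, w6}): φ is true.
  w2 (successors {w0, w1, w6}): φ is true.
  w3 (successors {w1, w3, w5}): φ is true.
  w4 (successors {w0, w4, w5, w6}): φ is false.
  w5 (successors {w0, w3, w4, w5, w6}): φ is false.
  w6 (successors {w0, w1, w2, w4, w5, w6}): φ is true.
For instance, at w2:
  At w2: □p ∨ (p ∨ □s) is false, so ¬(□p ∨ (p ∨ □s)) is true.
    At w2: □p is false, p ∨ □s is false, so □p ∨ (p ∨ □s) is false.
      At w2: □p requires p at every successor {w0, w1, w6}.
        p fails at w0, so □p is false at w2.
      At w2: p is false, □s is false, so p ∨ □s is false.
Satisfying worlds: {w0, w1, w2, w3, w6}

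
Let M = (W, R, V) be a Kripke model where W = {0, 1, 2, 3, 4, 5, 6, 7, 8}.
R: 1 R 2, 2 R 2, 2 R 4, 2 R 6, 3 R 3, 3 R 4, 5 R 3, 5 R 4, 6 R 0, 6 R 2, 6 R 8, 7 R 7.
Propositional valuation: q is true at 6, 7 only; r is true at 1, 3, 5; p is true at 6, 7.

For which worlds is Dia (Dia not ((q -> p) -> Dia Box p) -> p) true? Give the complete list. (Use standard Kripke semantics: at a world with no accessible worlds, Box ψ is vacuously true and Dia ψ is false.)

2, 3, 5, 6, 7

Let φ = Dia (Dia not ((q -> p) -> Dia Box p) -> p). Evaluate φ at each world:
  0 (successors ∅): φ is false.
  1 (successors {2}): φ is false.
  2 (successors {2, 4, 6}): φ is true.
  3 (successors {3, 4}): φ is true.
  4 (successors ∅): φ is false.
  5 (successors {3, 4}): φ is true.
  6 (successors {0, 2, 8}): φ is true.
  7 (successors {7}): φ is true.
  8 (successors ∅): φ is false.
For instance, at 2:
  At 2: Dia (Dia not ((q -> p) -> Dia Box p) -> p) requires Dia not ((q -> p) -> Dia Box p) -> p at some successor in {2, 4, 6}.
    Dia not ((q -> p) -> Dia Box p) -> p holds at 4, so Dia (Dia not ((q -> p) -> Dia Box p) -> p) is true at 2.
      At 4: Dia not ((q -> p) -> Dia Box p) is false, p is false, so Dia not ((q -> p) -> Dia Box p) -> p is true.
Satisfying worlds: {2, 3, 5, 6, 7}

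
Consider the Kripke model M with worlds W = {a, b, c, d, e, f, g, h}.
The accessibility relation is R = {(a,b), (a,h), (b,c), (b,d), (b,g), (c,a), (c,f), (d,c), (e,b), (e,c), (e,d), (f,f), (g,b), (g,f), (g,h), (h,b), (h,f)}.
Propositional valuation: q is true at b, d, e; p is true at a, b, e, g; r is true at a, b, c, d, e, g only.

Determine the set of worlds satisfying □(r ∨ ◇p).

Recall that □ψ holds at a world iff ψ holds at every accessible world, and ◇ψ holds iff ψ holds at some accessible world.
Let φ = □(r ∨ ◇p). Evaluate φ at each world:
  a (successors {b, h}): φ is true.
  b (successors {c, d, g}): φ is true.
  c (successors {a, f}): φ is false.
  d (successors {c}): φ is true.
  e (successors {b, c, d}): φ is true.
  f (successors {f}): φ is false.
  g (successors {b, f, h}): φ is false.
  h (successors {b, f}): φ is false.
For instance, at e:
  At e: □(r ∨ ◇p) requires r ∨ ◇p at every successor {b, c, d}.
      At b: r is true, ◇p is true, so r ∨ ◇p is true.
      At c: r is true, ◇p is true, so r ∨ ◇p is true.
      At d: r is true, ◇p is false, so r ∨ ◇p is true.
  So □(r ∨ ◇p) is true at e.
Satisfying worlds: {a, b, d, e}

a, b, d, e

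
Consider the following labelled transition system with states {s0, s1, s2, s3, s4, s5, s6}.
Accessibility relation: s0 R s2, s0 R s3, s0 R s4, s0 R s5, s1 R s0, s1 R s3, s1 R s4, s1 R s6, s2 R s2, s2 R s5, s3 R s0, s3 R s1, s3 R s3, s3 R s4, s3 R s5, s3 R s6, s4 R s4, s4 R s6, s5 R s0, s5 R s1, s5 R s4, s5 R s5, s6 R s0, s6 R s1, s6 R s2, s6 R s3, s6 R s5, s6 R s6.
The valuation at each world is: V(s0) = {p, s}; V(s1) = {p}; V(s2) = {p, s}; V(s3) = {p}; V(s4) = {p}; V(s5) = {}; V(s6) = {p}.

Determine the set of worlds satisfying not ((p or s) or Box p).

s5

Let φ = not ((p or s) or Box p). Evaluate φ at each world:
  s0 (successors {s2, s3, s4, s5}): φ is false.
  s1 (successors {s0, s3, s4, s6}): φ is false.
  s2 (successors {s2, s5}): φ is false.
  s3 (successors {s0, s1, s3, s4, s5, s6}): φ is false.
  s4 (successors {s4, s6}): φ is false.
  s5 (successors {s0, s1, s4, s5}): φ is true.
  s6 (successors {s0, s1, s2, s3, s5, s6}): φ is false.
For instance, at s3:
  At s3: (p or s) or Box p is true, so not ((p or s) or Box p) is false.
    At s3: p or s is true, Box p is false, so (p or s) or Box p is true.
      At s3: Box p requires p at every successor {s0, s1, s3, s4, s5, s6}.
        p fails at s5, so Box p is false at s3.
Satisfying worlds: {s5}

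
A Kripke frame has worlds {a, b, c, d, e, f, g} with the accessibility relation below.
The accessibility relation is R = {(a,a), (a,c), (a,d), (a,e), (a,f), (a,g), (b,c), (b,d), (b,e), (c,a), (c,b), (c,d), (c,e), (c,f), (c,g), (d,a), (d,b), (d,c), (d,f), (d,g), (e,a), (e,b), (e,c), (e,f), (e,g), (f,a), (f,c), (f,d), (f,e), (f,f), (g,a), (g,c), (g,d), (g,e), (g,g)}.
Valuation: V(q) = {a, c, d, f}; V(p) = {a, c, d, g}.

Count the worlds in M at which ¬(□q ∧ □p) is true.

Let φ = ¬(□q ∧ □p). Evaluate φ at each world:
  a (successors {a, c, d, e, f, g}): φ is true.
  b (successors {c, d, e}): φ is true.
  c (successors {a, b, d, e, f, g}): φ is true.
  d (successors {a, b, c, f, g}): φ is true.
  e (successors {a, b, c, f, g}): φ is true.
  f (successors {a, c, d, e, f}): φ is true.
  g (successors {a, c, d, e, g}): φ is true.
For instance, at f:
  At f: □q ∧ □p is false, so ¬(□q ∧ □p) is true.
    At f: □q is false, □p is false, so □q ∧ □p is false.
      At f: □q requires q at every successor {a, c, d, e, f}.
        q fails at e, so □q is false at f.
      At f: □p requires p at every successor {a, c, d, e, f}.
        p fails at e, so □p is false at f.
Satisfying worlds: {a, b, c, d, e, f, g}

7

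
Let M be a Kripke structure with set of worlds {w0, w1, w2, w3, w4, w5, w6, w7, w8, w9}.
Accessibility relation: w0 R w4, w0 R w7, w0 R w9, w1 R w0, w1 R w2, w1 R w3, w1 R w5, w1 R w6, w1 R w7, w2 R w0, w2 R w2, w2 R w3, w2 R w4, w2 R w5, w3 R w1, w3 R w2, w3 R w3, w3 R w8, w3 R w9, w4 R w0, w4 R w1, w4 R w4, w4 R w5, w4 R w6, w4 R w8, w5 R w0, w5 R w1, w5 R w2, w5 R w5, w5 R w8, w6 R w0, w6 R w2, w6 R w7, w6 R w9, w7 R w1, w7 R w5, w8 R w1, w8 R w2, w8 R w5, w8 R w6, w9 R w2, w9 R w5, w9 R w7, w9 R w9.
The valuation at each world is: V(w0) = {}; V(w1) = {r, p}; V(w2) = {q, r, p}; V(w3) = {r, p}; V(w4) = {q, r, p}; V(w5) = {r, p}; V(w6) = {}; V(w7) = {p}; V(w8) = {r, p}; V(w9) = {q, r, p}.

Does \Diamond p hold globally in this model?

Yes

Recall that \Diamond ψ holds at a world iff ψ holds at some accessible world.
Let φ = \Diamond p. Evaluate φ at each world:
  w0 (successors {w4, w7, w9}): φ is true.
  w1 (successors {w0, w2, w3, w5, w6, w7}): φ is true.
  w2 (successors {w0, w2, w3, w4, w5}): φ is true.
  w3 (successors {w1, w2, w3, w8, w9}): φ is true.
  w4 (successors {w0, w1, w4, w5, w6, w8}): φ is true.
  w5 (successors {w0, w1, w2, w5, w8}): φ is true.
  w6 (successors {w0, w2, w7, w9}): φ is true.
  w7 (successors {w1, w5}): φ is true.
  w8 (successors {w1, w2, w5, w6}): φ is true.
  w9 (successors {w2, w5, w7, w9}): φ is true.
For instance, at w7:
  At w7: \Diamond p requires p at some successor in {w1, w5}.
    p holds at w1, so \Diamond p is true at w7.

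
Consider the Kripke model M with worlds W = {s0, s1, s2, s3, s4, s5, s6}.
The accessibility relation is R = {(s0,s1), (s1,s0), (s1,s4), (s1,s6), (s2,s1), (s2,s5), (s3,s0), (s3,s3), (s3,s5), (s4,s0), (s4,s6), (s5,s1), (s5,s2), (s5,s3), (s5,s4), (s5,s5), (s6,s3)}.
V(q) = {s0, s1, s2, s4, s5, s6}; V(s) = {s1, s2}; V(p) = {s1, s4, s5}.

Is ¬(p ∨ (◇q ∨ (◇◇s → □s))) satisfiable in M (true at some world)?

No

Let φ = ¬(p ∨ (◇q ∨ (◇◇s → □s))). Evaluate φ at each world:
  s0 (successors {s1}): φ is false.
  s1 (successors {s0, s4, s6}): φ is false.
  s2 (successors {s1, s5}): φ is false.
  s3 (successors {s0, s3, s5}): φ is false.
  s4 (successors {s0, s6}): φ is false.
  s5 (successors {s1, s2, s3, s4, s5}): φ is false.
  s6 (successors {s3}): φ is false.
For instance, at s5:
  At s5: p ∨ (◇q ∨ (◇◇s → □s)) is true, so ¬(p ∨ (◇q ∨ (◇◇s → □s))) is false.
    At s5: p is true, ◇q ∨ (◇◇s → □s) is true, so p ∨ (◇q ∨ (◇◇s → □s)) is true.
      At s5: ◇q is true, ◇◇s → □s is false, so ◇q ∨ (◇◇s → □s) is true.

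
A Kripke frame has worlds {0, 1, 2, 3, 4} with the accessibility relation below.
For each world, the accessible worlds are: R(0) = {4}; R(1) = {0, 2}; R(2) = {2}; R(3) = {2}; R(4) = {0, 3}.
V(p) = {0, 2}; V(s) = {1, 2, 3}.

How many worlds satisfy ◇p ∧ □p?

3

Recall that □ψ holds at a world iff ψ holds at every accessible world, and ◇ψ holds iff ψ holds at some accessible world.
Let φ = ◇p ∧ □p. Evaluate φ at each world:
  0 (successors {4}): φ is false.
  1 (successors {0, 2}): φ is true.
  2 (successors {2}): φ is true.
  3 (successors {2}): φ is true.
  4 (successors {0, 3}): φ is false.
For instance, at 1:
  At 1: ◇p is true, □p is true, so ◇p ∧ □p is true.
    At 1: ◇p requires p at some successor in {0, 2}.
      p holds at 0, so ◇p is true at 1.
    At 1: □p requires p at every successor {0, 2}.
      At 0: p is true.
      At 2: p is true.
    So □p is true at 1.
Satisfying worlds: {1, 2, 3}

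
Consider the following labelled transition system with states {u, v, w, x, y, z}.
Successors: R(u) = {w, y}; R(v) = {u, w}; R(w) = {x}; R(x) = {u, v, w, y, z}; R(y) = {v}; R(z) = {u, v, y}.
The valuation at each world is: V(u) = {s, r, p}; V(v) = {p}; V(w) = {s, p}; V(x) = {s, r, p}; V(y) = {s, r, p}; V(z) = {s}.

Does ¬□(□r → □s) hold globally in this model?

Let φ = ¬□(□r → □s). Evaluate φ at each world:
  u (successors {w, y}): φ is false.
  v (successors {u, w}): φ is false.
  w (successors {x}): φ is false.
  x (successors {u, v, w, y, z}): φ is false.
  y (successors {v}): φ is false.
  z (successors {u, v, y}): φ is false.
Detail at u (counterexample):
  At u: □(□r → □s) is true, so ¬□(□r → □s) is false.
    At u: □(□r → □s) requires □r → □s at every successor {w, y}.
      At w: □r → □s is true.
      At y: □r → □s is true.
    So □(□r → □s) is true at u.

No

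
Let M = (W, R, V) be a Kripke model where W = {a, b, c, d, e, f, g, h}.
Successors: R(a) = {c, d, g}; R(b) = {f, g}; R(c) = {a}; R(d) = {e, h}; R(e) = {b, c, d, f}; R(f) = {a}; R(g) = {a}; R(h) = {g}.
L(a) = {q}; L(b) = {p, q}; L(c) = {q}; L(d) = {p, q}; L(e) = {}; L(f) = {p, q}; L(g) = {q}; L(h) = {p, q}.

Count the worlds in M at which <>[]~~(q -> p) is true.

2

Recall that []ψ holds at a world iff ψ holds at every accessible world, and <>ψ holds iff ψ holds at some accessible world.
Let φ = <>[]~~(q -> p). Evaluate φ at each world:
  a (successors {c, d, g}): φ is true.
  b (successors {f, g}): φ is false.
  c (successors {a}): φ is false.
  d (successors {e, h}): φ is false.
  e (successors {b, c, d, f}): φ is true.
  f (successors {a}): φ is false.
  g (successors {a}): φ is false.
  h (successors {g}): φ is false.
For instance, at f:
  At f: <>[]~~(q -> p) requires []~~(q -> p) at some successor in {a}.
    At a: []~~(q -> p) is false.
  So <>[]~~(q -> p) is false at f.
Satisfying worlds: {a, e}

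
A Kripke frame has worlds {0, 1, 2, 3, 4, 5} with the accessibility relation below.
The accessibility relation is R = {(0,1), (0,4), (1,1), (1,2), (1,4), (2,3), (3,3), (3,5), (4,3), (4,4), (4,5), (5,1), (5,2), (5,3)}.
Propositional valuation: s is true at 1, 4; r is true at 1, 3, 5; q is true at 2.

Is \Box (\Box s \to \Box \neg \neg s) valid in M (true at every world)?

Let φ = \Box (\Box s \to \Box \neg \neg s). Evaluate φ at each world:
  0 (successors {1, 4}): φ is true.
  1 (successors {1, 2, 4}): φ is true.
  2 (successors {3}): φ is true.
  3 (successors {3, 5}): φ is true.
  4 (successors {3, 4, 5}): φ is true.
  5 (successors {1, 2, 3}): φ is true.
For instance, at 3:
  At 3: \Box (\Box s \to \Box \neg \neg s) requires \Box s \to \Box \neg \neg s at every successor {3, 5}.
      At 3: \Box s is false, \Box \neg \neg s is false, so \Box s \to \Box \neg \neg s is true.
      At 5: \Box s is false, \Box \neg \neg s is false, so \Box s \to \Box \neg \neg s is true.
  So \Box (\Box s \to \Box \neg \neg s) is true at 3.

Yes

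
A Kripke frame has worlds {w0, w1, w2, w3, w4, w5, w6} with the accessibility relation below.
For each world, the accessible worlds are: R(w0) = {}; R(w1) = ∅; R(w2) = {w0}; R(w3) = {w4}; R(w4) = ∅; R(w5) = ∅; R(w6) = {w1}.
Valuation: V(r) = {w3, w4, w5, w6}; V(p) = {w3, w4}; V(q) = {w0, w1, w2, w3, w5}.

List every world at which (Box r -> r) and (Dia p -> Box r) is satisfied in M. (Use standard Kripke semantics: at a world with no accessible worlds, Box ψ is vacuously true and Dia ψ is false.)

w2, w3, w4, w5, w6

Let φ = (Box r -> r) and (Dia p -> Box r). Evaluate φ at each world:
  w0 (successors ∅): φ is false.
  w1 (successors ∅): φ is false.
  w2 (successors {w0}): φ is true.
  w3 (successors {w4}): φ is true.
  w4 (successors ∅): φ is true.
  w5 (successors ∅): φ is true.
  w6 (successors {w1}): φ is true.
For instance, at w3:
  At w3: Box r -> r is true, Dia p -> Box r is true, so (Box r -> r) and (Dia p -> Box r) is true.
    At w3: Box r is true, r is true, so Box r -> r is true.
      At w3: Box r requires r at every successor {w4}.
        At w4: r is true.
      So Box r is true at w3.
    At w3: Dia p is true, Box r is true, so Dia p -> Box r is true.
      At w3: Dia p requires p at some successor in {w4}.
        p holds at w4, so Dia p is true at w3.
      At w3: Box r requires r at every successor {w4}.
        At w4: r is true.
      So Box r is true at w3.
Satisfying worlds: {w2, w3, w4, w5, w6}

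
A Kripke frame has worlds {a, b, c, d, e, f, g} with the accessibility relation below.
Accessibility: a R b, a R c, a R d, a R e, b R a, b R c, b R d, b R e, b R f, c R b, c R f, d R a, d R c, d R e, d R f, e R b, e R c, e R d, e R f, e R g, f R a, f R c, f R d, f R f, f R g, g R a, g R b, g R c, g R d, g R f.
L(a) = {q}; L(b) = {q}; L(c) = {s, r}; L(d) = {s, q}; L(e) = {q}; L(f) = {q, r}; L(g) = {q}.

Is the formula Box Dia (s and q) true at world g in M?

No

At g: Box Dia (s and q) requires Dia (s and q) at every successor {a, b, c, d, f}.
  Dia (s and q) fails at c, so Box Dia (s and q) is false at g.
    At c: Dia (s and q) requires s and q at some successor in {b, f}.
      At b: s and q is false.
      At f: s and q is false.
    So Dia (s and q) is false at c.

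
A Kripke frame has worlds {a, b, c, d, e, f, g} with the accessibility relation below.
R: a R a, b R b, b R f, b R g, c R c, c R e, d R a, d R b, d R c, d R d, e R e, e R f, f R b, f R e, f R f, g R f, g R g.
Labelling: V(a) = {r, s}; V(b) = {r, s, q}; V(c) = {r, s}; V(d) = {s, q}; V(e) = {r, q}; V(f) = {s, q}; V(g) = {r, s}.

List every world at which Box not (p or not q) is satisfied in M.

e, f

Recall that Box ψ holds at a world iff ψ holds at every accessible world, and Dia ψ holds iff ψ holds at some accessible world.
Let φ = Box not (p or not q). Evaluate φ at each world:
  a (successors {a}): φ is false.
  b (successors {b, f, g}): φ is false.
  c (successors {c, e}): φ is false.
  d (successors {a, b, c, d}): φ is false.
  e (successors {e, f}): φ is true.
  f (successors {b, e, f}): φ is true.
  g (successors {f, g}): φ is false.
For instance, at b:
  At b: Box not (p or not q) requires not (p or not q) at every successor {b, f, g}.
    not (p or not q) fails at g, so Box not (p or not q) is false at b.
Satisfying worlds: {e, f}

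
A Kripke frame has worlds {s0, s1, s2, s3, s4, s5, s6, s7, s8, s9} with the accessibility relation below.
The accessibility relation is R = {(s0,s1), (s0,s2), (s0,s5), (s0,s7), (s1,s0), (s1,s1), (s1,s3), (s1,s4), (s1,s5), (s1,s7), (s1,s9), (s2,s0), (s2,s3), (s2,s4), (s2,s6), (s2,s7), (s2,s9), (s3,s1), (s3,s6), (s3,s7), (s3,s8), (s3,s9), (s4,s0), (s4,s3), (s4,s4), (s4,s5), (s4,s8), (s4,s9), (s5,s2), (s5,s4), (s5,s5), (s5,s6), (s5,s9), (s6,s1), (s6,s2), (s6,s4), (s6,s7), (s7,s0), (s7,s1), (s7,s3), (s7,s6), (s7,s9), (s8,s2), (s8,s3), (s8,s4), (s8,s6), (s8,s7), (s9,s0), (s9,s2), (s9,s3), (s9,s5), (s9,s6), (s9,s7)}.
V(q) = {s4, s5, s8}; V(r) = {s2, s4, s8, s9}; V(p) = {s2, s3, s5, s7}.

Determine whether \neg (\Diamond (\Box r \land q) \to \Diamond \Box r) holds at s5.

Recall that \Box ψ holds at a world iff ψ holds at every accessible world, and \Diamond ψ holds iff ψ holds at some accessible world.
At s5: \Diamond (\Box r \land q) \to \Diamond \Box r is true, so \neg (\Diamond (\Box r \land q) \to \Diamond \Box r) is false.
  At s5: \Diamond (\Box r \land q) is false, \Diamond \Box r is false, so \Diamond (\Box r \land q) \to \Diamond \Box r is true.
    At s5: \Diamond (\Box r \land q) requires \Box r \land q at some successor in {s2, s4, s5, s6, s9}.
      At s2: \Box r \land q is false.
      At s4: \Box r \land q is false.
      At s5: \Box r \land q is false.
      At s6: \Box r \land q is false.
      At s9: \Box r \land q is false.
    So \Diamond (\Box r \land q) is false at s5.
    At s5: \Diamond \Box r requires \Box r at some successor in {s2, s4, s5, s6, s9}.
      At s2: \Box r is false.
      At s4: \Box r is false.
      At s5: \Box r is false.
      At s6: \Box r is false.
      At s9: \Box r is false.
    So \Diamond \Box r is false at s5.

No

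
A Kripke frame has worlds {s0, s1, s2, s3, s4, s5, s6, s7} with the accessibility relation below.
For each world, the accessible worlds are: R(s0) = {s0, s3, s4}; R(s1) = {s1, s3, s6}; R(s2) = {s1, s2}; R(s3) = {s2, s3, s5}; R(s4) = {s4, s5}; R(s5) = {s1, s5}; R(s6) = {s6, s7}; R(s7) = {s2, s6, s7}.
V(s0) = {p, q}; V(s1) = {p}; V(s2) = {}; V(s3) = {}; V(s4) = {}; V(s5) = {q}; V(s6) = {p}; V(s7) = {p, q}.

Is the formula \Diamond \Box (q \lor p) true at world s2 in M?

At s2: \Diamond \Box (q \lor p) requires \Box (q \lor p) at some successor in {s1, s2}.
  At s1: \Box (q \lor p) is false.
  At s2: \Box (q \lor p) is false.
So \Diamond \Box (q \lor p) is false at s2.

No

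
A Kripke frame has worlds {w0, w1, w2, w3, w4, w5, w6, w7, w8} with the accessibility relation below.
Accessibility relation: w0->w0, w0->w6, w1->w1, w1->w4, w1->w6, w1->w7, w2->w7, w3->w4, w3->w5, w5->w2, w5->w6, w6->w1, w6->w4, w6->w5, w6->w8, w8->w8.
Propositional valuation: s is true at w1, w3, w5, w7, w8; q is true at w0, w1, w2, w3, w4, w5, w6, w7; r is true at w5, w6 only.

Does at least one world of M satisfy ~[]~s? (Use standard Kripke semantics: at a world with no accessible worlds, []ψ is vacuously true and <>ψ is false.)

Let φ = ~[]~s. Evaluate φ at each world:
  w0 (successors {w0, w6}): φ is false.
  w1 (successors {w1, w4, w6, w7}): φ is true.
  w2 (successors {w7}): φ is true.
  w3 (successors {w4, w5}): φ is true.
  w4 (successors ∅): φ is false.
  w5 (successors {w2, w6}): φ is false.
  w6 (successors {w1, w4, w5, w8}): φ is true.
  w7 (successors ∅): φ is false.
  w8 (successors {w8}): φ is true.
Detail at w1 (witness):
  At w1: []~s is false, so ~[]~s is true.
    At w1: []~s requires ~s at every successor {w1, w4, w6, w7}.
      ~s fails at w1, so []~s is false at w1.

Yes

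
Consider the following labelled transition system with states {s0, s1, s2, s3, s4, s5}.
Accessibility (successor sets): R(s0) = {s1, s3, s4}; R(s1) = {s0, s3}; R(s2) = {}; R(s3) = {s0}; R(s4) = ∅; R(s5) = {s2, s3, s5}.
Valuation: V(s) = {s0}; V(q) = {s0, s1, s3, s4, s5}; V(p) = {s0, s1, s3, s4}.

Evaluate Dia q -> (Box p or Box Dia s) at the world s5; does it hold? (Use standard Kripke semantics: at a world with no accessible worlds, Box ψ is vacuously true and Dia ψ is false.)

Recall that Box ψ holds at a world iff ψ holds at every accessible world, and Dia ψ holds iff ψ holds at some accessible world.
At s5: Dia q is true, Box p or Box Dia s is false, so Dia q -> (Box p or Box Dia s) is false.
  At s5: Dia q requires q at some successor in {s2, s3, s5}.
    q holds at s3, so Dia q is true at s5.
  At s5: Box p is false, Box Dia s is false, so Box p or Box Dia s is false.
    At s5: Box p requires p at every successor {s2, s3, s5}.
      p fails at s2, so Box p is false at s5.
    At s5: Box Dia s requires Dia s at every successor {s2, s3, s5}.
      Dia s fails at s2, so Box Dia s is false at s5.

No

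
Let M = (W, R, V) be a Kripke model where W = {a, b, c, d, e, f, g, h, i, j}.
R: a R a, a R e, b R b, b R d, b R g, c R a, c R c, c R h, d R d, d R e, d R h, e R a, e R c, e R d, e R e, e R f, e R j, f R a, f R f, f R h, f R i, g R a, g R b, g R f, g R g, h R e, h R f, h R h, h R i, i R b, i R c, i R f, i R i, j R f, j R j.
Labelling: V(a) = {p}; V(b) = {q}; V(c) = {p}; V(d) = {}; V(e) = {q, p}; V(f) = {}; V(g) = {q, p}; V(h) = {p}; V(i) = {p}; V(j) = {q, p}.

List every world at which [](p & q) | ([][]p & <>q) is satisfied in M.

Let φ = [](p & q) | ([][]p & <>q). Evaluate φ at each world:
  a (successors {a, e}): φ is false.
  b (successors {b, d, g}): φ is false.
  c (successors {a, c, h}): φ is false.
  d (successors {d, e, h}): φ is false.
  e (successors {a, c, d, e, f, j}): φ is false.
  f (successors {a, f, h, i}): φ is false.
  g (successors {a, b, f, g}): φ is false.
  h (successors {e, f, h, i}): φ is false.
  i (successors {b, c, f, i}): φ is false.
  j (successors {f, j}): φ is false.
For instance, at g:
  At g: [](p & q) is false, [][]p & <>q is false, so [](p & q) | ([][]p & <>q) is false.
    At g: [](p & q) requires p & q at every successor {a, b, f, g}.
      p & q fails at a, so [](p & q) is false at g.
    At g: [][]p is false, <>q is true, so [][]p & <>q is false.
      At g: [][]p requires []p at every successor {a, b, f, g}.
        []p fails at b, so [][]p is false at g.
      At g: <>q requires q at some successor in {a, b, f, g}.
        q holds at b, so <>q is true at g.
Satisfying worlds: none.

none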